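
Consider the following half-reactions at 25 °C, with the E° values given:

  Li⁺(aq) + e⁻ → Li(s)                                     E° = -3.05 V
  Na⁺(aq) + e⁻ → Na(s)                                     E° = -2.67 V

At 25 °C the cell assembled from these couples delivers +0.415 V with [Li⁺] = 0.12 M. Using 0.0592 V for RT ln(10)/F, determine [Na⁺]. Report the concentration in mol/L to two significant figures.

0.47 M

Na⁺/Na is the cathode, Li⁺/Li the anode: E°cell = +0.38 V, n = 1.
Overall reaction: Na⁺(aq) + Li(s) → Na(s) + Li⁺(aq); Q = [Li⁺]^1/[Na⁺]^1.
From E = E° − (0.0592/n) log Q: log Q = (E° − E)·n/0.0592 = (+0.38 − (+0.415))·1/0.0592 = -0.5912.
So 1·log[Na⁺] = 1·log(0.12) − log Q = -0.9208 − (-0.5912) = -0.3296; [Na⁺] = 10^(-0.3296) ≈ 0.47 M.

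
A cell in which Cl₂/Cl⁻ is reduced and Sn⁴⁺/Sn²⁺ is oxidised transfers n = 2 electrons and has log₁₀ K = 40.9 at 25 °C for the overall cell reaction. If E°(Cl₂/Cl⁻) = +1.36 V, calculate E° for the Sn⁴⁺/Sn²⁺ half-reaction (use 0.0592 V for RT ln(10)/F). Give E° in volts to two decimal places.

E°cell = (0.0592/n)·log K = (0.0592/2)(40.9) = +1.211 V.
Since Cl₂/Cl⁻ is the cathode and Sn⁴⁺/Sn²⁺ the anode, E°cell = E°(Cl₂/Cl⁻) − E°(Sn⁴⁺/Sn²⁺).
So E°(Sn⁴⁺/Sn²⁺) = E°(Cl₂/Cl⁻) − E°cell = (+1.36) − (+1.211) = +0.15 V.

+0.15 V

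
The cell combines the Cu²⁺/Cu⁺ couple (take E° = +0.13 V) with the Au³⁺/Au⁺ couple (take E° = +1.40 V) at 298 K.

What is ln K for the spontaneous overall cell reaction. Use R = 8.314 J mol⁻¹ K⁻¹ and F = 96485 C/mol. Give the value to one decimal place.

Cathode: Au³⁺/Au⁺; anode: Cu²⁺/Cu⁺. E°cell = (+1.40) − (+0.13) = +1.27 V, with n = 2.
ΔG° = −nFE° = −RT ln K, so ln K = nFE°/(RT) = (2)(96485)(+1.27) / ((8.314)(298)) = 98.916.

98.9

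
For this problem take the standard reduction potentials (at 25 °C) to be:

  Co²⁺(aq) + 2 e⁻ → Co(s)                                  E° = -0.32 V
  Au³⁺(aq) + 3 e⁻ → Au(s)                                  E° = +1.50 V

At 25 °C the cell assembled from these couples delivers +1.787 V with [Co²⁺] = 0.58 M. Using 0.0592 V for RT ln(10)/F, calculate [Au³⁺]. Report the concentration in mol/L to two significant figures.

Au³⁺/Au is the cathode, Co²⁺/Co the anode: E°cell = +1.82 V, n = 6.
Overall reaction: 2 Au³⁺(aq) + 3 Co(s) → 2 Au(s) + 3 Co²⁺(aq); Q = [Co²⁺]^3/[Au³⁺]^2.
From E = E° − (0.0592/n) log Q: log Q = (E° − E)·n/0.0592 = (+1.82 − (+1.787))·6/0.0592 = 3.3446.
So 2·log[Au³⁺] = 3·log(0.58) − log Q = -0.7097 − (3.3446) = -4.0543; log[Au³⁺] = -4.0543 / 2 = -2.0271; [Au³⁺] = 10^(-2.0271) ≈ 0.0094 M.

0.0094 M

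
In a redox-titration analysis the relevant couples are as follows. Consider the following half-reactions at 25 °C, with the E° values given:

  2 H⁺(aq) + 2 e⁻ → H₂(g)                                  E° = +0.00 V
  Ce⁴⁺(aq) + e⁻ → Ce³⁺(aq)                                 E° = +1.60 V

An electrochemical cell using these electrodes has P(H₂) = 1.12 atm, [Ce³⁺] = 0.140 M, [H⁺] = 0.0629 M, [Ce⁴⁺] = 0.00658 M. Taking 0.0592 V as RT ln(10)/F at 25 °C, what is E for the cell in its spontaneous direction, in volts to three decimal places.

Ce⁴⁺/Ce³⁺ is the cathode (higher E°), H⁺/H₂ the anode: E°cell = +1.60 − (+0.00) = +1.60 V, n = 2.
Overall: 2 Ce⁴⁺(aq) + H₂(g) → 2 Ce³⁺(aq) + 2 H⁺(aq)
Q = [Ce³⁺]^2·[H⁺]^2 / ([Ce⁴⁺]^2·P(H₂)); log Q = 0.204.
E = E° − (0.0592/n) log Q = +1.60 − (0.0592/2)(0.204) = +1.594 V.

+1.594 V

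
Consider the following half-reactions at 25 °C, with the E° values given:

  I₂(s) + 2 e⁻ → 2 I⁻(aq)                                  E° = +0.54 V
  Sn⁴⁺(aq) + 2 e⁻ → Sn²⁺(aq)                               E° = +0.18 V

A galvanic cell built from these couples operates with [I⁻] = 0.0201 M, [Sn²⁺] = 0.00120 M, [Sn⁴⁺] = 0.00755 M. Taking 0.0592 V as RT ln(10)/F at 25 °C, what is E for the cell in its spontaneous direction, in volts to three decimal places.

I₂/I⁻ is the cathode (higher E°), Sn⁴⁺/Sn²⁺ the anode: E°cell = +0.54 − (+0.18) = +0.36 V, n = 2.
Overall: I₂(s) + Sn²⁺(aq) → 2 I⁻(aq) + Sn⁴⁺(aq)
Q = [I⁻]^2·[Sn⁴⁺] / ([Sn²⁺]); log Q = -2.595.
E = E° − (0.0592/n) log Q = +0.36 − (0.0592/2)(-2.595) = +0.437 V.

+0.437 V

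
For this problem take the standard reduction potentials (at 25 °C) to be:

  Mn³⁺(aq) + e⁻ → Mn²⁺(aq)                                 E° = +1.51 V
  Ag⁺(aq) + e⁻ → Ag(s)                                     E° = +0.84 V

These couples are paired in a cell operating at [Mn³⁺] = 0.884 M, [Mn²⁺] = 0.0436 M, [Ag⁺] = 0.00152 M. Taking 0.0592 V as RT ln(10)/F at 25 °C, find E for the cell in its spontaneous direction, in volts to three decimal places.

Mn³⁺/Mn²⁺ is the cathode (higher E°), Ag⁺/Ag the anode: E°cell = +1.51 − (+0.84) = +0.67 V, n = 1.
Overall: Mn³⁺(aq) + Ag(s) → Mn²⁺(aq) + Ag⁺(aq)
Q = [Mn²⁺]·[Ag⁺] / ([Mn³⁺]); log Q = -4.125.
E = E° − (0.0592/n) log Q = +0.67 − (0.0592/1)(-4.125) = +0.914 V.

+0.914 V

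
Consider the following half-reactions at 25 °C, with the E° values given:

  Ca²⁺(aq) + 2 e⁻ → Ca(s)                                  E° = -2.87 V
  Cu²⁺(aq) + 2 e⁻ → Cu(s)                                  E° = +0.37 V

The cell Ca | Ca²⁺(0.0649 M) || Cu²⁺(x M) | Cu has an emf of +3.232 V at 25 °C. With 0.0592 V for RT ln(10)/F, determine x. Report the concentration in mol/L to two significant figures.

Cu²⁺/Cu is the cathode, Ca²⁺/Ca the anode: E°cell = +3.24 V, n = 2.
Overall reaction: Cu²⁺(aq) + Ca(s) → Cu(s) + Ca²⁺(aq); Q = [Ca²⁺]^1/[Cu²⁺]^1.
From E = E° − (0.0592/n) log Q: log Q = (E° − E)·n/0.0592 = (+3.24 − (+3.232))·2/0.0592 = 0.2703.
So 1·log[Cu²⁺] = 1·log(0.0649) − log Q = -1.1878 − (0.2703) = -1.4581; [Cu²⁺] = 10^(-1.4581) ≈ 0.035 M.

0.035 M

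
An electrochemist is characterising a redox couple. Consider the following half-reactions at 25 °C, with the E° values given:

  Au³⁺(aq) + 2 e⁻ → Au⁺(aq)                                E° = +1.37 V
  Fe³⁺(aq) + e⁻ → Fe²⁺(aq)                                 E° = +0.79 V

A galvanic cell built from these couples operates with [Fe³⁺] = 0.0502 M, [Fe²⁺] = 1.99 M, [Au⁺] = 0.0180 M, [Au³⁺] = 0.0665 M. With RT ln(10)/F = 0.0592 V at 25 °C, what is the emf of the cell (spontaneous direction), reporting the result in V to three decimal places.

+0.691 V

Au³⁺/Au⁺ is the cathode (higher E°), Fe³⁺/Fe²⁺ the anode: E°cell = +1.37 − (+0.79) = +0.58 V, n = 2.
Overall: Au³⁺(aq) + 2 Fe²⁺(aq) → Au⁺(aq) + 2 Fe³⁺(aq)
Q = [Au⁺]·[Fe³⁺]^2 / ([Au³⁺]·[Fe²⁺]^2); log Q = -3.764.
E = E° − (0.0592/n) log Q = +0.58 − (0.0592/2)(-3.764) = +0.691 V.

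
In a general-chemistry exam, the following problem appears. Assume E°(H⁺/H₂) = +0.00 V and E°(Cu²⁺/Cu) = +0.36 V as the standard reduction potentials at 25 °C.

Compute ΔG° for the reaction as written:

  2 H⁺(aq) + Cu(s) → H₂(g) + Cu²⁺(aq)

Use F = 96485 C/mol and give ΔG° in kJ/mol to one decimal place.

As written, H⁺/H₂ is reduced (cathode) and Cu²⁺/Cu is oxidised (anode), so E°cell = (+0.00) − (+0.36) = -0.36 V.
Balancing electrons gives n = 2.
ΔG° = −nFE° = −(2)(96485)(-0.36) = 69,469 J = +69.5 kJ/mol.

+69.5 kJ/mol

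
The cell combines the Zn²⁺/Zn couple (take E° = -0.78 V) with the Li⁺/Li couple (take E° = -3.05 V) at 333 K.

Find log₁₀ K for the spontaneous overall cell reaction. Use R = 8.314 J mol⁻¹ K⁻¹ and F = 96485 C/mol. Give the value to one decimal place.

Cathode: Zn²⁺/Zn; anode: Li⁺/Li. E°cell = (-0.78) − (-3.05) = +2.27 V, with n = 2.
ΔG° = −nFE° = −RT ln K, so ln K = nFE°/(RT) = (2)(96485)(+2.27) / ((8.314)(333)) = 158.220.
log₁₀ K = 158.220 / ln 10 = 68.7.

68.7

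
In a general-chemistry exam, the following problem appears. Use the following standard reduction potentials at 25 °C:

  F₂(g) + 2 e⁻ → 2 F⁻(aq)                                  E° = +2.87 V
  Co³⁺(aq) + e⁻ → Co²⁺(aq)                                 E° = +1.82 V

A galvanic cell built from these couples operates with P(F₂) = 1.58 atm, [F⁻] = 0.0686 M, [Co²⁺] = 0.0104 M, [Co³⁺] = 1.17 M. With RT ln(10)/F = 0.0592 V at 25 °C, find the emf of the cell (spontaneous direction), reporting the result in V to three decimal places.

+1.003 V

F₂/F⁻ is the cathode (higher E°), Co³⁺/Co²⁺ the anode: E°cell = +2.87 − (+1.82) = +1.05 V, n = 2.
Overall: F₂(g) + 2 Co²⁺(aq) → 2 F⁻(aq) + 2 Co³⁺(aq)
Q = [F⁻]^2·[Co³⁺]^2 / (P(F₂)·[Co²⁺]^2); log Q = 1.576.
E = E° − (0.0592/n) log Q = +1.05 − (0.0592/2)(1.576) = +1.003 V.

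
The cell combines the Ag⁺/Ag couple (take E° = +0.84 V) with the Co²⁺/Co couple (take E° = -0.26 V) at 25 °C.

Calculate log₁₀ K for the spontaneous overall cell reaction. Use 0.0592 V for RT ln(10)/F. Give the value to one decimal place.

37.2

Cathode: Ag⁺/Ag; anode: Co²⁺/Co. E°cell = +1.10 V, n = 2.
log K = nE°cell / 0.0592 = (2)(+1.10) / 0.0592 = 37.2.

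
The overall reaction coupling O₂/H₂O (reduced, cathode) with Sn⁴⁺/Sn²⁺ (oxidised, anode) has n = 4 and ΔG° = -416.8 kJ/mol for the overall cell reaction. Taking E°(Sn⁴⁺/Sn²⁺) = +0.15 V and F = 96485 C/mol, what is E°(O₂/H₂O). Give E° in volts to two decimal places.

+1.23 V

E°cell = −ΔG°/(nF) = −(-416.8×10³)/((4)(96485)) = +1.080 V.
Since O₂/H₂O is the cathode and Sn⁴⁺/Sn²⁺ the anode, E°cell = E°(O₂/H₂O) − E°(Sn⁴⁺/Sn²⁺).
So E°(O₂/H₂O) = E°cell + E°(Sn⁴⁺/Sn²⁺) = +1.080 + (+0.15) = +1.23 V.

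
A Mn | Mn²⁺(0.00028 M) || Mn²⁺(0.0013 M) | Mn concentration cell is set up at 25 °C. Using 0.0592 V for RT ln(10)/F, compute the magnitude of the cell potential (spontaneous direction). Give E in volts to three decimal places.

+0.020 V

For a concentration cell E°cell = 0. The 0.0013 M side is the cathode (reduction is favoured where [Mn²⁺] is higher).
With n = 2, E = −(0.0592/2) log([Mn²⁺]ₐₙ/[Mn²⁺]꜀ₐₜ) = −(0.0592/2) log(0.00028/0.0013) = −(0.0592/2)(-0.667) = +0.020 V.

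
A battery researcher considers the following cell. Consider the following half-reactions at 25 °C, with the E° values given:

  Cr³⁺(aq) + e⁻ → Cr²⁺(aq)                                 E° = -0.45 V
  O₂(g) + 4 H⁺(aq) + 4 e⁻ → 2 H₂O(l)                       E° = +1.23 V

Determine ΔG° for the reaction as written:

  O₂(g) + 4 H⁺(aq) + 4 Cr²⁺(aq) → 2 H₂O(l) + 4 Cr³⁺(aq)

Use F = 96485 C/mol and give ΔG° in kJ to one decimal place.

As written, O₂/H₂O is reduced (cathode) and Cr³⁺/Cr²⁺ is oxidised (anode), so E°cell = (+1.23) − (-0.45) = +1.68 V.
Balancing electrons gives n = 4.
ΔG° = −nFE° = −(4)(96485)(+1.68) = -648,379 J = -648.4 kJ.

-648.4 kJ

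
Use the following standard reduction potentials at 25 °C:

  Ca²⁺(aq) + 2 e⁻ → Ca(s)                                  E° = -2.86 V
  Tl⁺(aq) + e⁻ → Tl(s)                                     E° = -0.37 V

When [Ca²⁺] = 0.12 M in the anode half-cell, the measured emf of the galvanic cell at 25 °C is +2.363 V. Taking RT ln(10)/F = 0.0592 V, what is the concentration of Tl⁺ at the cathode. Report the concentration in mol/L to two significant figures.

0.0025 M

Tl⁺/Tl is the cathode, Ca²⁺/Ca the anode: E°cell = +2.49 V, n = 2.
Overall reaction: 2 Tl⁺(aq) + Ca(s) → 2 Tl(s) + Ca²⁺(aq); Q = [Ca²⁺]^1/[Tl⁺]^2.
From E = E° − (0.0592/n) log Q: log Q = (E° − E)·n/0.0592 = (+2.49 − (+2.363))·2/0.0592 = 4.2905.
So 2·log[Tl⁺] = 1·log(0.12) − log Q = -0.9208 − (4.2905) = -5.2113; log[Tl⁺] = -5.2113 / 2 = -2.6056; [Tl⁺] = 10^(-2.6056) ≈ 0.0025 M.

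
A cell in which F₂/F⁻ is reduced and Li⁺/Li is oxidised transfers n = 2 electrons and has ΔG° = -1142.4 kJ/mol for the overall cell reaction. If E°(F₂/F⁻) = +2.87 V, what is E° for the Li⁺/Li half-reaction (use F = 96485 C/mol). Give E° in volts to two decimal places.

E°cell = −ΔG°/(nF) = −(-1142.4×10³)/((2)(96485)) = +5.920 V.
Since F₂/F⁻ is the cathode and Li⁺/Li the anode, E°cell = E°(F₂/F⁻) − E°(Li⁺/Li).
So E°(Li⁺/Li) = E°(F₂/F⁻) − E°cell = (+2.87) − (+5.920) = -3.05 V.

-3.05 V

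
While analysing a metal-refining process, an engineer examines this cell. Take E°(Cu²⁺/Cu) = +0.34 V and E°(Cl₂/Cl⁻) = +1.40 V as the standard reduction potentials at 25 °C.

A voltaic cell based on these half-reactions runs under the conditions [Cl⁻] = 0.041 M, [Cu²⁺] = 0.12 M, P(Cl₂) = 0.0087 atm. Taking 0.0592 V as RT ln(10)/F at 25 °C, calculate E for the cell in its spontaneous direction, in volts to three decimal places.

Cl₂/Cl⁻ is the cathode (higher E°), Cu²⁺/Cu the anode: E°cell = +1.40 − (+0.34) = +1.06 V, n = 2.
Overall: Cl₂(g) + Cu(s) → 2 Cl⁻(aq) + Cu²⁺(aq)
Q = [Cl⁻]^2·[Cu²⁺] / (P(Cl₂)); log Q = -1.635.
E = E° − (0.0592/n) log Q = +1.06 − (0.0592/2)(-1.635) = +1.108 V.

+1.108 V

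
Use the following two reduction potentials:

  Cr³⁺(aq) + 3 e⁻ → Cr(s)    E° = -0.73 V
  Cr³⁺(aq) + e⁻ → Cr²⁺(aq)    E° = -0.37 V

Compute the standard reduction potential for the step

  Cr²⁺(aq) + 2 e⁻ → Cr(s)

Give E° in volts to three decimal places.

-0.910 V

Sequential free energies add, so n₃E°₃ = n₁E°₁ + n₂E°₂.
With n₃ = 3, and the known step contributing 1×(-0.37) V, the unknown satisfies 2·E° = 3×(-0.73) − 1×(-0.37) = -1.820.
E° = -1.820 / 2 = -0.910 V.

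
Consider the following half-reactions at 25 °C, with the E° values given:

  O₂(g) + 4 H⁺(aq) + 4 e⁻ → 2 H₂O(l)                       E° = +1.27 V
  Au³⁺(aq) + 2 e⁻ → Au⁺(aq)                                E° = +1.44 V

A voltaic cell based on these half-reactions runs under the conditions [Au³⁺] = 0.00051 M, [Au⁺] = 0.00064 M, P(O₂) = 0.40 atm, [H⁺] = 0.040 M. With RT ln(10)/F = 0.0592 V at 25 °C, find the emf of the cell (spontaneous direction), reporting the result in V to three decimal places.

Au³⁺/Au⁺ is the cathode (higher E°), O₂/H₂O the anode: E°cell = +1.44 − (+1.27) = +0.17 V, n = 4.
Overall: 2 Au³⁺(aq) + 2 H₂O(l) → 2 Au⁺(aq) + O₂(g) + 4 H⁺(aq)
Q = [Au⁺]^2·P(O₂)·[H⁺]^4 / ([Au³⁺]^2); log Q = -5.792.
E = E° − (0.0592/n) log Q = +0.17 − (0.0592/4)(-5.792) = +0.256 V.

+0.256 V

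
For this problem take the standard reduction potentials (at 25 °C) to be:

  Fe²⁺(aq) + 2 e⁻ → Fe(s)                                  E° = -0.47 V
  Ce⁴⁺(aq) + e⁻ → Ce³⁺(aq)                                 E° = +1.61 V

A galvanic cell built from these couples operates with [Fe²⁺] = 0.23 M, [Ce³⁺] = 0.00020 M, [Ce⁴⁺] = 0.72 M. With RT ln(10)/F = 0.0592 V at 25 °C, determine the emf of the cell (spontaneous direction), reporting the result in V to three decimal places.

+2.309 V

Ce⁴⁺/Ce³⁺ is the cathode (higher E°), Fe²⁺/Fe the anode: E°cell = +1.61 − (-0.47) = +2.08 V, n = 2.
Overall: 2 Ce⁴⁺(aq) + Fe(s) → 2 Ce³⁺(aq) + Fe²⁺(aq)
Q = [Ce³⁺]^2·[Fe²⁺] / ([Ce⁴⁺]^2); log Q = -7.751.
E = E° − (0.0592/n) log Q = +2.08 − (0.0592/2)(-7.751) = +2.309 V.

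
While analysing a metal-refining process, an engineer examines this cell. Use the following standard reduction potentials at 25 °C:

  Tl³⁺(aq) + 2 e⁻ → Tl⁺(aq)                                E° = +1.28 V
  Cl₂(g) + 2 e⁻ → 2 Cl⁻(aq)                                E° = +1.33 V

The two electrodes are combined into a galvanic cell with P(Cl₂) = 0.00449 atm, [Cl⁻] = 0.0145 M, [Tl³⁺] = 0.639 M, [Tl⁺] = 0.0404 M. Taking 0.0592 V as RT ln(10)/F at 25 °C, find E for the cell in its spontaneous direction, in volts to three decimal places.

Cl₂/Cl⁻ is the cathode (higher E°), Tl³⁺/Tl⁺ the anode: E°cell = +1.33 − (+1.28) = +0.05 V, n = 2.
Overall: Cl₂(g) + Tl⁺(aq) → 2 Cl⁻(aq) + Tl³⁺(aq)
Q = [Cl⁻]^2·[Tl³⁺] / (P(Cl₂)·[Tl⁺]); log Q = -0.130.
E = E° − (0.0592/n) log Q = +0.05 − (0.0592/2)(-0.130) = +0.054 V.

+0.054 V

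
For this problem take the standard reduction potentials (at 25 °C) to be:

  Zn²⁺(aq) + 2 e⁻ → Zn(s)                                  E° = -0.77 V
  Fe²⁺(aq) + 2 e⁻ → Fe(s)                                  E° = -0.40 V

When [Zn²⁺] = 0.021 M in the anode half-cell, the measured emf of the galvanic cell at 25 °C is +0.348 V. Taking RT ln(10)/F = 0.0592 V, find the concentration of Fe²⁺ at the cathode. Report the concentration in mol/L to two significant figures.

Fe²⁺/Fe is the cathode, Zn²⁺/Zn the anode: E°cell = +0.37 V, n = 2.
Overall reaction: Fe²⁺(aq) + Zn(s) → Fe(s) + Zn²⁺(aq); Q = [Zn²⁺]^1/[Fe²⁺]^1.
From E = E° − (0.0592/n) log Q: log Q = (E° − E)·n/0.0592 = (+0.37 − (+0.348))·2/0.0592 = 0.7432.
So 1·log[Fe²⁺] = 1·log(0.021) − log Q = -1.6778 − (0.7432) = -2.4210; [Fe²⁺] = 10^(-2.4210) ≈ 0.0038 M.

0.0038 M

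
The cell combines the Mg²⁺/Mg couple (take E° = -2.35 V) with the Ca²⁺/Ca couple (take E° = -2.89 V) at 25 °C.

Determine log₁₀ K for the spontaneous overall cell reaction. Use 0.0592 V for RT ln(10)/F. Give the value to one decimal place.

18.2

Cathode: Mg²⁺/Mg; anode: Ca²⁺/Ca. E°cell = +0.54 V, n = 2.
log K = nE°cell / 0.0592 = (2)(+0.54) / 0.0592 = 18.2.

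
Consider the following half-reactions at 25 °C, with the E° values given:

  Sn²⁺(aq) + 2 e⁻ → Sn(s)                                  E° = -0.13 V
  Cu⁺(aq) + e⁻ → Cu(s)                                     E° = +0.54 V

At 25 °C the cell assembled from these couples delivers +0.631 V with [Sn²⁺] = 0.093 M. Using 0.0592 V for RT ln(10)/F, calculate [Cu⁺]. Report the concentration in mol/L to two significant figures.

0.067 M

Cu⁺/Cu is the cathode, Sn²⁺/Sn the anode: E°cell = +0.67 V, n = 2.
Overall reaction: 2 Cu⁺(aq) + Sn(s) → 2 Cu(s) + Sn²⁺(aq); Q = [Sn²⁺]^1/[Cu⁺]^2.
From E = E° − (0.0592/n) log Q: log Q = (E° − E)·n/0.0592 = (+0.67 − (+0.631))·2/0.0592 = 1.3176.
So 2·log[Cu⁺] = 1·log(0.093) − log Q = -1.0315 − (1.3176) = -2.3491; log[Cu⁺] = -2.3491 / 2 = -1.1745; [Cu⁺] = 10^(-1.1745) ≈ 0.067 M.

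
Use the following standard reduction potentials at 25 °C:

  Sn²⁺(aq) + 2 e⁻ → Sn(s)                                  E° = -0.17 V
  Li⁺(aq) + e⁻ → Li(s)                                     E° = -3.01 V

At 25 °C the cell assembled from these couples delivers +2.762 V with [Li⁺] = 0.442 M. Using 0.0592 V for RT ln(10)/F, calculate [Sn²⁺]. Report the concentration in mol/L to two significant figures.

Sn²⁺/Sn is the cathode, Li⁺/Li the anode: E°cell = +2.84 V, n = 2.
Overall reaction: Sn²⁺(aq) + 2 Li(s) → Sn(s) + 2 Li⁺(aq); Q = [Li⁺]^2/[Sn²⁺]^1.
From E = E° − (0.0592/n) log Q: log Q = (E° − E)·n/0.0592 = (+2.84 − (+2.762))·2/0.0592 = 2.6351.
So 1·log[Sn²⁺] = 2·log(0.442) − log Q = -0.7092 − (2.6351) = -3.3443; [Sn²⁺] = 10^(-3.3443) ≈ 0.00045 M.

0.00045 M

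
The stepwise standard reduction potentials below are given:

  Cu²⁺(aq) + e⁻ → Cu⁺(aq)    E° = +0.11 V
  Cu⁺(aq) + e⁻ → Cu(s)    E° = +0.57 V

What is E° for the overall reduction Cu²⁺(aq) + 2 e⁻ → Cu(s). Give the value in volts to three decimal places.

+0.340 V

Adding the free-energy changes (−nFE°) of the two steps gives −n₃FE°₃ = −n₁FE°₁ − n₂FE°₂.
E°₃ = (1×+0.11 + 1×+0.57) / 2 = (+0.680) / 2 = +0.340 V.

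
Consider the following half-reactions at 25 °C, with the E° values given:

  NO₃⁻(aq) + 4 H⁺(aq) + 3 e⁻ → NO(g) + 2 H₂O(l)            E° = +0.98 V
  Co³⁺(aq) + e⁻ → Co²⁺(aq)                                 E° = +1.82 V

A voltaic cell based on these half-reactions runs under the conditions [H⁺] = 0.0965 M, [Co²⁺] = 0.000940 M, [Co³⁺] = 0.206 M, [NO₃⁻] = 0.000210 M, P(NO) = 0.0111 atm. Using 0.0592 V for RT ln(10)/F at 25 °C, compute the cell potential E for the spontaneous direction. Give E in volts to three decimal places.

Co³⁺/Co²⁺ is the cathode (higher E°), NO₃⁻/NO the anode: E°cell = +1.82 − (+0.98) = +0.84 V, n = 3.
Overall: 3 Co³⁺(aq) + NO(g) + 2 H₂O(l) → 3 Co²⁺(aq) + NO₃⁻(aq) + 4 H⁺(aq)
Q = [Co²⁺]^3·[NO₃⁻]·[H⁺]^4 / ([Co³⁺]^3·P(NO)); log Q = -12.807.
E = E° − (0.0592/n) log Q = +0.84 − (0.0592/3)(-12.807) = +1.093 V.

+1.093 V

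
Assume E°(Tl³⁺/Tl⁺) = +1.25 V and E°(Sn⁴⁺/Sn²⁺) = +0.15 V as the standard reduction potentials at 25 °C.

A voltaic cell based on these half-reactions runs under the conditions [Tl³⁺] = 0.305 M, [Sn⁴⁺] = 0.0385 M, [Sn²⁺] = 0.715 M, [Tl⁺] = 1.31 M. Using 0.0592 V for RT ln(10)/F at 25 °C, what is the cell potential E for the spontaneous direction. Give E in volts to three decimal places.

Tl³⁺/Tl⁺ is the cathode (higher E°), Sn⁴⁺/Sn²⁺ the anode: E°cell = +1.25 − (+0.15) = +1.10 V, n = 2.
Overall: Tl³⁺(aq) + Sn²⁺(aq) → Tl⁺(aq) + Sn⁴⁺(aq)
Q = [Tl⁺]·[Sn⁴⁺] / ([Tl³⁺]·[Sn²⁺]); log Q = -0.636.
E = E° − (0.0592/n) log Q = +1.10 − (0.0592/2)(-0.636) = +1.119 V.

+1.119 V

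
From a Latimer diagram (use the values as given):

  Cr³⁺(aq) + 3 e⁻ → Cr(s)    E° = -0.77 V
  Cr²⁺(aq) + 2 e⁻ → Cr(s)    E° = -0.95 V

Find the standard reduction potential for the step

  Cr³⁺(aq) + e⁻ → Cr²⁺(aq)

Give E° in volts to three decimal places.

Sequential free energies add, so n₃E°₃ = n₁E°₁ + n₂E°₂.
With n₃ = 3, and the known step contributing 2×(-0.95) V, the unknown satisfies 1·E° = 3×(-0.77) − 2×(-0.95) = -0.410.
E° = -0.410 / 1 = -0.410 V.

-0.410 V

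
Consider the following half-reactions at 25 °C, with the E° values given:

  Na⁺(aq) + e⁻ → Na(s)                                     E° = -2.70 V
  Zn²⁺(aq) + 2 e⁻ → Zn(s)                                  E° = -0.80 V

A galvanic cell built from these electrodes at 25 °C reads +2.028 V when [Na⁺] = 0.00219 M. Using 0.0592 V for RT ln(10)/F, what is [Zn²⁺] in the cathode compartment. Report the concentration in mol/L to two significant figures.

Zn²⁺/Zn is the cathode, Na⁺/Na the anode: E°cell = +1.90 V, n = 2.
Overall reaction: Zn²⁺(aq) + 2 Na(s) → Zn(s) + 2 Na⁺(aq); Q = [Na⁺]^2/[Zn²⁺]^1.
From E = E° − (0.0592/n) log Q: log Q = (E° − E)·n/0.0592 = (+1.90 − (+2.028))·2/0.0592 = -4.3243.
So 1·log[Zn²⁺] = 2·log(0.00219) − log Q = -5.3191 − (-4.3243) = -0.9948; [Zn²⁺] = 10^(-0.9948) ≈ 0.10 M.

0.10 M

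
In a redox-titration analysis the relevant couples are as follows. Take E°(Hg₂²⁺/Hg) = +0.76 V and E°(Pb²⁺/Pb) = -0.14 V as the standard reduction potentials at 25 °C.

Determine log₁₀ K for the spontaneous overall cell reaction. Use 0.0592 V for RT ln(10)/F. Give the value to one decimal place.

30.4

Cathode: Hg₂²⁺/Hg; anode: Pb²⁺/Pb. E°cell = +0.90 V, n = 2.
log K = nE°cell / 0.0592 = (2)(+0.90) / 0.0592 = 30.4.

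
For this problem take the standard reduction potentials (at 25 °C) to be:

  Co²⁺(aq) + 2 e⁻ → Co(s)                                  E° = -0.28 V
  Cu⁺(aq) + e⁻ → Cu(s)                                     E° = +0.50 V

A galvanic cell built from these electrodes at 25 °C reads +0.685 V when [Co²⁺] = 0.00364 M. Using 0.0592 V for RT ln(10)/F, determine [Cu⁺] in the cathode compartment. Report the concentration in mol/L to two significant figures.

0.0015 M

Cu⁺/Cu is the cathode, Co²⁺/Co the anode: E°cell = +0.78 V, n = 2.
Overall reaction: 2 Cu⁺(aq) + Co(s) → 2 Cu(s) + Co²⁺(aq); Q = [Co²⁺]^1/[Cu⁺]^2.
From E = E° − (0.0592/n) log Q: log Q = (E° − E)·n/0.0592 = (+0.78 − (+0.685))·2/0.0592 = 3.2095.
So 2·log[Cu⁺] = 1·log(0.00364) − log Q = -2.4389 − (3.2095) = -5.6484; log[Cu⁺] = -5.6484 / 2 = -2.8242; [Cu⁺] = 10^(-2.8242) ≈ 0.0015 M.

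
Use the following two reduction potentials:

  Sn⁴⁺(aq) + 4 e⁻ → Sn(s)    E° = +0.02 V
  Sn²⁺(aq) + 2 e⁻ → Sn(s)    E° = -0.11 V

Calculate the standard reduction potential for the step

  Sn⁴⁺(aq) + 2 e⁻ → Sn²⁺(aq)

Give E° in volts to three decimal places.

Sequential free energies add, so n₃E°₃ = n₁E°₁ + n₂E°₂.
With n₃ = 4, and the known step contributing 2×(-0.11) V, the unknown satisfies 2·E° = 4×(+0.02) − 2×(-0.11) = +0.300.
E° = +0.300 / 2 = +0.150 V.

+0.150 V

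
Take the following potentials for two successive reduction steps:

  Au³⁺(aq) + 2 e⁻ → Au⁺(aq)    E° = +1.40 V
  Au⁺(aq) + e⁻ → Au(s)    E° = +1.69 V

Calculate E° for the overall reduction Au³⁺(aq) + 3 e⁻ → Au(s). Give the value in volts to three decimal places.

Standard free energies of sequential steps add: ΔG°₃ = ΔG°₁ + ΔG°₂, so n₃E°₃ = n₁E°₁ + n₂E°₂.
E°₃ = (2×+1.40 + 1×+1.69) / 3 = (+4.490) / 3 = +1.497 V.

+1.497 V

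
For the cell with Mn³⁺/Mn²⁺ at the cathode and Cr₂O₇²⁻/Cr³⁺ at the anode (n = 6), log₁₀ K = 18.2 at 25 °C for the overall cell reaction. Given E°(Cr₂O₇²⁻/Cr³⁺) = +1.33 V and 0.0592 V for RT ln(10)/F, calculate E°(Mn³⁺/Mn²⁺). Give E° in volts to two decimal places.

E°cell = (0.0592/n)·log K = (0.0592/6)(18.2) = +0.180 V.
Since Mn³⁺/Mn²⁺ is the cathode and Cr₂O₇²⁻/Cr³⁺ the anode, E°cell = E°(Mn³⁺/Mn²⁺) − E°(Cr₂O₇²⁻/Cr³⁺).
So E°(Mn³⁺/Mn²⁺) = E°cell + E°(Cr₂O₇²⁻/Cr³⁺) = +0.180 + (+1.33) = +1.51 V.

+1.51 V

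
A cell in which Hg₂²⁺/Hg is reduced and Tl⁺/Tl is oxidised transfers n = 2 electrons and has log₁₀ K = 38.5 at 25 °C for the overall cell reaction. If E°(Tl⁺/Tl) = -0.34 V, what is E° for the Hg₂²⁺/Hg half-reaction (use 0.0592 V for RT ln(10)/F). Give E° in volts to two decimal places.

E°cell = (0.0592/n)·log K = (0.0592/2)(38.5) = +1.140 V.
Since Hg₂²⁺/Hg is the cathode and Tl⁺/Tl the anode, E°cell = E°(Hg₂²⁺/Hg) − E°(Tl⁺/Tl).
So E°(Hg₂²⁺/Hg) = E°cell + E°(Tl⁺/Tl) = +1.140 + (-0.34) = +0.80 V.

+0.80 V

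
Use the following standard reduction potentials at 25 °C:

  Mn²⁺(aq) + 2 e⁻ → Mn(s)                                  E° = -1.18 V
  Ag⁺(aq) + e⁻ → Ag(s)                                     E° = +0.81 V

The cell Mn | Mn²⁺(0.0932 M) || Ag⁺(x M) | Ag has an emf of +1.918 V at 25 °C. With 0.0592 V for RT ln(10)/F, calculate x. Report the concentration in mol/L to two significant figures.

Ag⁺/Ag is the cathode, Mn²⁺/Mn the anode: E°cell = +1.99 V, n = 2.
Overall reaction: 2 Ag⁺(aq) + Mn(s) → 2 Ag(s) + Mn²⁺(aq); Q = [Mn²⁺]^1/[Ag⁺]^2.
From E = E° − (0.0592/n) log Q: log Q = (E° − E)·n/0.0592 = (+1.99 − (+1.918))·2/0.0592 = 2.4324.
So 2·log[Ag⁺] = 1·log(0.0932) − log Q = -1.0306 − (2.4324) = -3.4630; log[Ag⁺] = -3.4630 / 2 = -1.7315; [Ag⁺] = 10^(-1.7315) ≈ 0.019 M.

0.019 M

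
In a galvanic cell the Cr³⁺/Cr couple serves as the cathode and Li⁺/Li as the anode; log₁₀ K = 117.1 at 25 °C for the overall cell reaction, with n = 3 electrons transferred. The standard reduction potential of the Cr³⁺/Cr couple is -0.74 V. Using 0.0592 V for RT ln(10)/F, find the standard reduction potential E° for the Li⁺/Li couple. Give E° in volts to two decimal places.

E°cell = (0.0592/n)·log K = (0.0592/3)(117.1) = +2.311 V.
Since Cr³⁺/Cr is the cathode and Li⁺/Li the anode, E°cell = E°(Cr³⁺/Cr) − E°(Li⁺/Li).
So E°(Li⁺/Li) = E°(Cr³⁺/Cr) − E°cell = (-0.74) − (+2.311) = -3.05 V.

-3.05 V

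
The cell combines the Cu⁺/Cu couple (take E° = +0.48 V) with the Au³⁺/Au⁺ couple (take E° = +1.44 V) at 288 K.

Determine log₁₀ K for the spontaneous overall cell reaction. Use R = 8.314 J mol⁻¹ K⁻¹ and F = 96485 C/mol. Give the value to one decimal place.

33.6

Cathode: Au³⁺/Au⁺; anode: Cu⁺/Cu. E°cell = (+1.44) − (+0.48) = +0.96 V, with n = 2.
ΔG° = −nFE° = −RT ln K, so ln K = nFE°/(RT) = (2)(96485)(+0.96) / ((8.314)(288)) = 77.367.
log₁₀ K = 77.367 / ln 10 = 33.6.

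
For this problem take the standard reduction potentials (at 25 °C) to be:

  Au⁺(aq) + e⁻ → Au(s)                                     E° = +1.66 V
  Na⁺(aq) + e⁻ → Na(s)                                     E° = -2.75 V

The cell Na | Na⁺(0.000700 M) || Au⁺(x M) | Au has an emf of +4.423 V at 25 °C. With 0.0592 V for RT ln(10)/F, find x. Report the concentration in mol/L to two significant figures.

0.0012 M

Au⁺/Au is the cathode, Na⁺/Na the anode: E°cell = +4.41 V, n = 1.
Overall reaction: Au⁺(aq) + Na(s) → Au(s) + Na⁺(aq); Q = [Na⁺]^1/[Au⁺]^1.
From E = E° − (0.0592/n) log Q: log Q = (E° − E)·n/0.0592 = (+4.41 − (+4.423))·1/0.0592 = -0.2196.
So 1·log[Au⁺] = 1·log(0.0007) − log Q = -3.1549 − (-0.2196) = -2.9353; [Au⁺] = 10^(-2.9353) ≈ 0.0012 M.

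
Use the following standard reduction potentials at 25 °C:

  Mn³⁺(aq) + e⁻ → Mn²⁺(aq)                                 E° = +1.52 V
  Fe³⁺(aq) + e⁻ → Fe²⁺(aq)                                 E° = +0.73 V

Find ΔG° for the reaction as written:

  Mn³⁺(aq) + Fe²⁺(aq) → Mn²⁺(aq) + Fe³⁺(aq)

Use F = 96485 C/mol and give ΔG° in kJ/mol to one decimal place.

As written, Mn³⁺/Mn²⁺ is reduced (cathode) and Fe³⁺/Fe²⁺ is oxidised (anode), so E°cell = (+1.52) − (+0.73) = +0.79 V.
Balancing electrons gives n = 1.
ΔG° = −nFE° = −(1)(96485)(+0.79) = -76,223 J = -76.2 kJ/mol.

-76.2 kJ/mol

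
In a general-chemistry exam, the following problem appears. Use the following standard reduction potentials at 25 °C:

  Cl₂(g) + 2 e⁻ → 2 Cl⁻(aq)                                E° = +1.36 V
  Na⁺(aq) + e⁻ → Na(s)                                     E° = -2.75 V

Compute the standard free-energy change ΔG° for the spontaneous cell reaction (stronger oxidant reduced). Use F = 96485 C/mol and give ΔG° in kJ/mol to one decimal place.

-793.1 kJ/mol

Cl₂/Cl⁻ (E° = +1.36 V) is the cathode; Na⁺/Na (E° = -2.75 V) is the anode, so E°cell = +4.11 V.
Balancing electrons gives n = 2 (lcm of 2 and 1).
ΔG° = −nFE° = −(2)(96485)(+4.11) = -793,107 J = -793.1 kJ/mol.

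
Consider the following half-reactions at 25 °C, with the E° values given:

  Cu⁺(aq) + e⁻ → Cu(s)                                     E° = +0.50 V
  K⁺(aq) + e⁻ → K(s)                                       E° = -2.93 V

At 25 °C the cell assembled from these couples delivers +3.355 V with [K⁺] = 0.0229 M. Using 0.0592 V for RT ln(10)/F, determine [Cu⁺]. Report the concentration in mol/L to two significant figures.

Cu⁺/Cu is the cathode, K⁺/K the anode: E°cell = +3.43 V, n = 1.
Overall reaction: Cu⁺(aq) + K(s) → Cu(s) + K⁺(aq); Q = [K⁺]^1/[Cu⁺]^1.
From E = E° − (0.0592/n) log Q: log Q = (E° − E)·n/0.0592 = (+3.43 − (+3.355))·1/0.0592 = 1.2669.
So 1·log[Cu⁺] = 1·log(0.0229) − log Q = -1.6402 − (1.2669) = -2.9071; [Cu⁺] = 10^(-2.9071) ≈ 0.0012 M.

0.0012 M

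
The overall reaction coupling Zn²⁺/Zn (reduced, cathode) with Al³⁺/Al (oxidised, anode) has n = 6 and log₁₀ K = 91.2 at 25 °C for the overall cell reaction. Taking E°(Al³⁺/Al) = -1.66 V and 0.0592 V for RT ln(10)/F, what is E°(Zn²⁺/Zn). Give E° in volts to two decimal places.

E°cell = (0.0592/n)·log K = (0.0592/6)(91.2) = +0.900 V.
Since Zn²⁺/Zn is the cathode and Al³⁺/Al the anode, E°cell = E°(Zn²⁺/Zn) − E°(Al³⁺/Al).
So E°(Zn²⁺/Zn) = E°cell + E°(Al³⁺/Al) = +0.900 + (-1.66) = -0.76 V.

-0.76 V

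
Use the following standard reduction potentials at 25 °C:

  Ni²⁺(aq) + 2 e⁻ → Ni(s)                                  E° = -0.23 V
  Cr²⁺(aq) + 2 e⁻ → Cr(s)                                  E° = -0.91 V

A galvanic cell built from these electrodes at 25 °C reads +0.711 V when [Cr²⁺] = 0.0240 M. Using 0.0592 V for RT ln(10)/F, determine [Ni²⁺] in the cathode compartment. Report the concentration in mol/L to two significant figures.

Ni²⁺/Ni is the cathode, Cr²⁺/Cr the anode: E°cell = +0.68 V, n = 2.
Overall reaction: Ni²⁺(aq) + Cr(s) → Ni(s) + Cr²⁺(aq); Q = [Cr²⁺]^1/[Ni²⁺]^1.
From E = E° − (0.0592/n) log Q: log Q = (E° − E)·n/0.0592 = (+0.68 − (+0.711))·2/0.0592 = -1.0473.
So 1·log[Ni²⁺] = 1·log(0.024) − log Q = -1.6198 − (-1.0473) = -0.5725; [Ni²⁺] = 10^(-0.5725) ≈ 0.27 M.

0.27 M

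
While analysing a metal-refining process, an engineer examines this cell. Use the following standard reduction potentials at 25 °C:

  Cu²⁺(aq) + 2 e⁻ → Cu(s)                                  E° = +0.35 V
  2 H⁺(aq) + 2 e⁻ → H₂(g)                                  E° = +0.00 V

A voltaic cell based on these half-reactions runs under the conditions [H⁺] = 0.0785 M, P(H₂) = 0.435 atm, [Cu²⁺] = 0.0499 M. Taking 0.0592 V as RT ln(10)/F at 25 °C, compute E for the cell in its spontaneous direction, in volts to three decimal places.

+0.366 V

Cu²⁺/Cu is the cathode (higher E°), H⁺/H₂ the anode: E°cell = +0.35 − (+0.00) = +0.35 V, n = 2.
Overall: Cu²⁺(aq) + H₂(g) → Cu(s) + 2 H⁺(aq)
Q = [H⁺]^2 / ([Cu²⁺]·P(H₂)); log Q = -0.547.
E = E° − (0.0592/n) log Q = +0.35 − (0.0592/2)(-0.547) = +0.366 V.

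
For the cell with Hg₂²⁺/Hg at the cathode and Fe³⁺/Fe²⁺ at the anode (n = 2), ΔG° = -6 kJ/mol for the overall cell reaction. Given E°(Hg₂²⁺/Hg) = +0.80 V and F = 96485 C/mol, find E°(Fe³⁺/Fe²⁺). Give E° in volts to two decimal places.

E°cell = −ΔG°/(nF) = −(-6×10³)/((2)(96485)) = +0.031 V.
Since Hg₂²⁺/Hg is the cathode and Fe³⁺/Fe²⁺ the anode, E°cell = E°(Hg₂²⁺/Hg) − E°(Fe³⁺/Fe²⁺).
So E°(Fe³⁺/Fe²⁺) = E°(Hg₂²⁺/Hg) − E°cell = (+0.80) − (+0.031) = +0.77 V.

+0.77 V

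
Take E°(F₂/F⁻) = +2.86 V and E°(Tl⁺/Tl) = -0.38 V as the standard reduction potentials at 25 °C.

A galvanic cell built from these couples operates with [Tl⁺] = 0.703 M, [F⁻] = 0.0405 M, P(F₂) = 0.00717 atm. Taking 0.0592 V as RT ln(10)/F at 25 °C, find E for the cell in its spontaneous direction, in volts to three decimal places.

+3.268 V

F₂/F⁻ is the cathode (higher E°), Tl⁺/Tl the anode: E°cell = +2.86 − (-0.38) = +3.24 V, n = 2.
Overall: F₂(g) + 2 Tl(s) → 2 F⁻(aq) + 2 Tl⁺(aq)
Q = [F⁻]^2·[Tl⁺]^2 / (P(F₂)); log Q = -0.947.
E = E° − (0.0592/n) log Q = +3.24 − (0.0592/2)(-0.947) = +3.268 V.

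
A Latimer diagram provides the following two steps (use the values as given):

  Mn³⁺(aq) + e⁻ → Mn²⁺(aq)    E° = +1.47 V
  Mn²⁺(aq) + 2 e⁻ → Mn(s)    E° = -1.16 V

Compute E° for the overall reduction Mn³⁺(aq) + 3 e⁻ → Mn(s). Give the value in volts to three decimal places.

-0.283 V

Since ΔG° = −nFE° is additive over sequential reductions, n₃E°₃ = n₁E°₁ + n₂E°₂.
E°₃ = (1×+1.47 + 2×-1.16) / 3 = (-0.850) / 3 = -0.283 V.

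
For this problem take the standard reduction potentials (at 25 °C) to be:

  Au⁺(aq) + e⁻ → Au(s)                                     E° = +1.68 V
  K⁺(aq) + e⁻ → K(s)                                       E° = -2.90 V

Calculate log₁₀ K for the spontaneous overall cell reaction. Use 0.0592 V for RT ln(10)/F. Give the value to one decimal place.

Cathode: Au⁺/Au; anode: K⁺/K. E°cell = +4.58 V, n = 1.
log K = nE°cell / 0.0592 = (1)(+4.58) / 0.0592 = 77.4.

77.4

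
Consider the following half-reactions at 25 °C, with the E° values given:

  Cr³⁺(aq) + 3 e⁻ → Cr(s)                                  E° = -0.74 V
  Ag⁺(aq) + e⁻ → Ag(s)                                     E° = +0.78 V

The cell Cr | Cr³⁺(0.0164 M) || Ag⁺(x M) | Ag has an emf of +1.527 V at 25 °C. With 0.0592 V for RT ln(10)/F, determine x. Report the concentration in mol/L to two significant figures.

0.33 M

Ag⁺/Ag is the cathode, Cr³⁺/Cr the anode: E°cell = +1.52 V, n = 3.
Overall reaction: 3 Ag⁺(aq) + Cr(s) → 3 Ag(s) + Cr³⁺(aq); Q = [Cr³⁺]^1/[Ag⁺]^3.
From E = E° − (0.0592/n) log Q: log Q = (E° − E)·n/0.0592 = (+1.52 − (+1.527))·3/0.0592 = -0.3547.
So 3·log[Ag⁺] = 1·log(0.0164) − log Q = -1.7852 − (-0.3547) = -1.4305; log[Ag⁺] = -1.4305 / 3 = -0.4768; [Ag⁺] = 10^(-0.4768) ≈ 0.33 M.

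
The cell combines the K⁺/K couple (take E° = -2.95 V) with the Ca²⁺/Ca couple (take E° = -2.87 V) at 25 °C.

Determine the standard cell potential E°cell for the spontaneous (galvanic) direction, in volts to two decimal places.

The Ca²⁺/Ca couple has the higher reduction potential, so it is the cathode; K⁺/K is oxidised at the anode.
E°cell = E°(cathode) − E°(anode) = (-2.87) − (-2.95) = +0.08 V.
Since E°cell > 0, the reaction is spontaneous under standard conditions.

+0.08 V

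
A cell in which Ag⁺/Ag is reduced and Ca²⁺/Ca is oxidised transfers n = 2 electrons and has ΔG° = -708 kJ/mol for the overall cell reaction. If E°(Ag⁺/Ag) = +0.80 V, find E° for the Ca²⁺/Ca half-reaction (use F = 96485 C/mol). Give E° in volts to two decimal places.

-2.87 V

E°cell = −ΔG°/(nF) = −(-708×10³)/((2)(96485)) = +3.669 V.
Since Ag⁺/Ag is the cathode and Ca²⁺/Ca the anode, E°cell = E°(Ag⁺/Ag) − E°(Ca²⁺/Ca).
So E°(Ca²⁺/Ca) = E°(Ag⁺/Ag) − E°cell = (+0.80) − (+3.669) = -2.87 V.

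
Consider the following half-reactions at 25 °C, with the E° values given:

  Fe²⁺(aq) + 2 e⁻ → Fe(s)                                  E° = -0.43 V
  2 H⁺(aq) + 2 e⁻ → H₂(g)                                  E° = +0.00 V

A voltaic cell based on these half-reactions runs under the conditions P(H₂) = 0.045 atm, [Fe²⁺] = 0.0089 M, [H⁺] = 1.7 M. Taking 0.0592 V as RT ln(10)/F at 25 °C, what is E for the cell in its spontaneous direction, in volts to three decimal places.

+0.544 V

H⁺/H₂ is the cathode (higher E°), Fe²⁺/Fe the anode: E°cell = +0.00 − (-0.43) = +0.43 V, n = 2.
Overall: 2 H⁺(aq) + Fe(s) → H₂(g) + Fe²⁺(aq)
Q = P(H₂)·[Fe²⁺] / ([H⁺]^2); log Q = -3.858.
E = E° − (0.0592/n) log Q = +0.43 − (0.0592/2)(-3.858) = +0.544 V.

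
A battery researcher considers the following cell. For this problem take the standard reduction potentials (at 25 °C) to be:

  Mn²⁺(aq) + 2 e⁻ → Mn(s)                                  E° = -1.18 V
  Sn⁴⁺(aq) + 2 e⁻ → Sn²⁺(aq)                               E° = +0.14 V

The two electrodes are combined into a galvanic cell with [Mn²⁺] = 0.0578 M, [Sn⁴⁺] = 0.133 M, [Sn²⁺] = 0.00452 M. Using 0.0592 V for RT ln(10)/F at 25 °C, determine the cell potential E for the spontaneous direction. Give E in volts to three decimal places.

+1.400 V

Sn⁴⁺/Sn²⁺ is the cathode (higher E°), Mn²⁺/Mn the anode: E°cell = +0.14 − (-1.18) = +1.32 V, n = 2.
Overall: Sn⁴⁺(aq) + Mn(s) → Sn²⁺(aq) + Mn²⁺(aq)
Q = [Sn²⁺]·[Mn²⁺] / ([Sn⁴⁺]); log Q = -2.707.
E = E° − (0.0592/n) log Q = +1.32 − (0.0592/2)(-2.707) = +1.400 V.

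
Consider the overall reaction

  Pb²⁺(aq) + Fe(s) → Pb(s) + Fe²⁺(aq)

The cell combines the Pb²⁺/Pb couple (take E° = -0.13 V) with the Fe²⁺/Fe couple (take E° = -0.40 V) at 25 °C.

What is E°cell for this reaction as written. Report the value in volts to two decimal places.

+0.27 V

The Pb²⁺/Pb couple has the higher reduction potential, so it is the cathode; Fe²⁺/Fe is oxidised at the anode.
E°cell = E°(cathode) − E°(anode) = (-0.13) − (-0.40) = +0.27 V.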